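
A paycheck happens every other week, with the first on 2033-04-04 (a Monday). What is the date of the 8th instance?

The 8th occurrence is 7 intervals after the first: 7 × 14 = 98 days after 2033-04-04.
April has 30 days — 26 days to the end of April leaves 72.
May has 31 days (41 left).
June has 30 days (11 left).
11 days into July → 2033-07-11.

2033-07-11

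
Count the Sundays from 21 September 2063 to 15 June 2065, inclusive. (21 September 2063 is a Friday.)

21 September 2063 is a Friday; the first Sunday on or after it is 23 September 2063 (2 days later).
From 23 September 2063 to 15 June 2065: 99 + 366 + 166 = 631 days (rest of 2063, 2064, to 15 June 2065 in 2065).
631 ÷ 7 = 90 full weeks with remainder 1, so 90 more Sundays after the first → 91.

91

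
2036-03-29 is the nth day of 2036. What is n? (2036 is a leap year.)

Days in months before March: 31 + 29 = 60.
Plus 29 days into March → day 89.

89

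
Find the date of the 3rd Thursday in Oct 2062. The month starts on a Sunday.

Oct 19, 2062

Oct 2062 begins on a Sunday, so the first Thursday is Oct 5 (4 days later).
The 3rd Thursday is 2 weeks later: 5 + 14 = 19.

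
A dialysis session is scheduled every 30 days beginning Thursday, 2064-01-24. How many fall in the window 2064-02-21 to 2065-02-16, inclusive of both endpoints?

12

Occurrences land 30·i days after 2064-01-24 for i = 0, 1, 2, …
2064-02-21 is 28 days after the start; 28 ÷ 30 = 0 remainder 28; since the remainder is 28, round up to i = 1. First occurrence in the window: #2 on 2064-02-23 (1×30 = 30 days in).
2065-02-16 is 389 days after the start; 389 ÷ 30 = 12 remainder 29. Last occurrence in the window: #13 on 2065-01-18.
Occurrences #2 through #13: 12 in total.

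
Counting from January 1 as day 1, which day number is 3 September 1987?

Days in months before September: 31 + 28 + 31 + 30 + 31 + 30 + 31 + 31 = 243.
Plus 3 days into September → day 246.

246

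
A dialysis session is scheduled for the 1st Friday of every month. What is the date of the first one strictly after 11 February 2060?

5 March 2060

February 2060 starts on a Sunday, so its 1st Friday is 6 February 2060 (5 days in).
That is not after 11 February 2060, so look at March 2060.
March 2060 starts on a Monday, so its 1st Friday is 5 March 2060 (4 days in).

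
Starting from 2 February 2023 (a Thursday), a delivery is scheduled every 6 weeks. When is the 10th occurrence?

15 February 2024

The 10th occurrence is 9 intervals after the first: 9 × 42 = 378 days after 2 February 2023.
February has 28 days — 26 days to the end of February leaves 352.
March has 31 days (321 left).
April has 30 days (291 left).
May has 31 days (260 left).
June has 30 days (230 left).
July has 31 days (199 left).
August has 31 days (168 left).
September has 30 days (138 left).
October has 31 days (107 left).
November has 30 days (77 left).
December has 31 days (46 left).
January has 31 days (15 left).
15 days into February → 15 February 2024.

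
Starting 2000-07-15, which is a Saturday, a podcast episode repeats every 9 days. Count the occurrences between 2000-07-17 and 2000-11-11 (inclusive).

13

Occurrences land 9·i days after 2000-07-15 for i = 0, 1, 2, …
2000-07-17 is 2 days after the start; 2 ÷ 9 = 0 remainder 2; since the remainder is 2, round up to i = 1. First occurrence in the window: #2 on 2000-07-24 (1×9 = 9 days in).
2000-11-11 is 119 days after the start; 119 ÷ 9 = 13 remainder 2. Last occurrence in the window: #14 on 2000-11-09.
Occurrences #2 through #14: 13 in total.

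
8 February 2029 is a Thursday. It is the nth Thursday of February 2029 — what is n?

Day 8 falls in week ⌈8/7⌉ of the month.
Days 1–7 hold the 1st Thursday, 8–14 the 2nd, 15–21 the 3rd, 22–28 the 4th, 29–31 the 5th.
8 is in the range for the 2nd.

2nd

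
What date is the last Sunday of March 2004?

The first Sunday of March 2004 is March 7.
March 2004 has 31 days. Adding weeks: 7, 14, 21, 28 — the last one ≤ 31 is the 28th.

2004-03-28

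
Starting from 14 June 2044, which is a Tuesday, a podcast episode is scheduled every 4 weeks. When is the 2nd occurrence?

The 2nd occurrence is 1 interval after the first: 1 × 28 = 28 days after 14 June 2044.
June has 30 days — 16 days to the end of June leaves 12.
12 days into July → 12 July 2044.

12 July 2044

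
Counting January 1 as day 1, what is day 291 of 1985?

Jan has 31 days (291 − 31 = 260 remain).
Feb has 28 days (260 − 28 = 232 remain).
Mar has 31 days (232 − 31 = 201 remain).
Apr has 30 days (201 − 30 = 171 remain).
May has 31 days (171 − 31 = 140 remain).
Jun has 30 days (140 − 30 = 110 remain).
Jul has 31 days (110 − 31 = 79 remain).
Aug has 31 days (79 − 31 = 48 remain).
Sep has 30 days (48 − 30 = 18 remain).
18 into Oct → Oct 18.

Oct 18, 1985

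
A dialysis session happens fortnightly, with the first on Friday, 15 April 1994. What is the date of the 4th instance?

27 May 1994

The 4th occurrence is 3 intervals after the first: 3 × 14 = 42 days after 15 April 1994.
April has 30 days — 15 days to the end of April leaves 27.
27 days into May → 27 May 1994.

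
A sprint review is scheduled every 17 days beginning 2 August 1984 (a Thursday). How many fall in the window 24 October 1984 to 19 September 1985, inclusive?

20

Occurrences land 17·i days after 2 August 1984 for i = 0, 1, 2, …
24 October 1984 is 83 days after the start; 83 ÷ 17 = 4 remainder 15; since the remainder is 15, round up to i = 5. First occurrence in the window: #6 on 26 October 1984 (5×17 = 85 days in).
19 September 1985 is 413 days after the start; 413 ÷ 17 = 24 remainder 5. Last occurrence in the window: #25 on 14 September 1985.
Occurrences #6 through #25: 20 in total.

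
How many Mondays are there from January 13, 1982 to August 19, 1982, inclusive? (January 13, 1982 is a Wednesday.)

31

January 13, 1982 is a Wednesday; the first Monday on or after it is January 18, 1982 (5 days later).
From January 18, 1982 to August 19, 1982: 13 + 28 + 31 + 30 + 31 + 30 + 31 + 19 = 213 days (rest of January, February, March, April, May, June, July, August).
213 ÷ 7 = 30 full weeks with remainder 3, so 30 more Mondays after the first → 31.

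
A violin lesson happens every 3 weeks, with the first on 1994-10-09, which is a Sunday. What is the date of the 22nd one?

The 22nd occurrence is 21 intervals after the first: 21 × 21 = 441 days after 1994-10-09.
October has 31 days — 22 days to the end of October leaves 419.
From end of October to end of 1994 is 61 days (358 left).
January has 31 days (327 left).
February has 28 days (299 left).
March has 31 days (268 left).
April has 30 days (238 left).
May has 31 days (207 left).
June has 30 days (177 left).
July has 31 days (146 left).
August has 31 days (115 left).
September has 30 days (85 left).
October has 31 days (54 left).
November has 30 days (24 left).
24 days into December → 1995-12-24.

1995-12-24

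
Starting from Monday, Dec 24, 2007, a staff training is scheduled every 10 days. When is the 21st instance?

Jul 11, 2008

The 21st occurrence is 20 intervals after the first: 20 × 10 = 200 days after Dec 24, 2007.
Dec has 31 days — 7 days to the end of Dec leaves 193.
Jan has 31 days (162 left).
Feb has 29 days (133 left).
Mar has 31 days (102 left).
Apr has 30 days (72 left).
May has 31 days (41 left).
Jun has 30 days (11 left).
11 days into Jul → Jul 11, 2008.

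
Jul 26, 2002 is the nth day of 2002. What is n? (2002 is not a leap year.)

207

Days in months before Jul: 31 + 28 + 31 + 30 + 31 + 30 = 181.
Plus 26 days into Jul → day 207.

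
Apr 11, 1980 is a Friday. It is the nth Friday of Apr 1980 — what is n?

Day 11 falls in week ⌈11/7⌉ of the month.
Days 1–7 hold the 1st Friday, 8–14 the 2nd, 15–21 the 3rd, 22–28 the 4th, 29–31 the 5th.
11 is in the range for the 2nd.

2nd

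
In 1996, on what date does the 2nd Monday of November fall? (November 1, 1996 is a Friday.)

November 1996 begins on a Friday, so the first Monday is November 4 (3 days later).
The 2nd Monday is 1 weeks later: 4 + 7 = 11.

1996-11-11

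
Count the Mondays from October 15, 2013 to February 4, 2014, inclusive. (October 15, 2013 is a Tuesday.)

16

October 15, 2013 is a Tuesday; the first Monday on or after it is October 21, 2013 (6 days later).
From October 21, 2013 to February 4, 2014: 10 + 30 + 31 + 31 + 4 = 106 days (rest of October, November, December, January, February).
106 ÷ 7 = 15 full weeks with remainder 1, so 15 more Mondays after the first → 16.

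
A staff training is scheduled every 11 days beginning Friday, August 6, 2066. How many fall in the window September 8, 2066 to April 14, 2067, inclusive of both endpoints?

20

Occurrences land 11·i days after August 6, 2066 for i = 0, 1, 2, …
September 8, 2066 is 33 days after the start; 33 ÷ 11 = 3 remainder 0. First occurrence in the window: #4 on September 8, 2066 (3×11 = 33 days in).
April 14, 2067 is 251 days after the start; 251 ÷ 11 = 22 remainder 9. Last occurrence in the window: #23 on April 5, 2067.
Occurrences #4 through #23: 20 in total.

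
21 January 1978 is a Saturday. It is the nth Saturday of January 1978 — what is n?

3rd

Day 21 falls in week ⌈21/7⌉ of the month.
Days 1–7 hold the 1st Saturday, 8–14 the 2nd, 15–21 the 3rd, 22–28 the 4th, 29–31 the 5th.
21 is in the range for the 3rd.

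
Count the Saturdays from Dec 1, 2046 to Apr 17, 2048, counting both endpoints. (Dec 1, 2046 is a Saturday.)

72

Dec 1, 2046 is a Saturday; the first Saturday on or after it is Dec 1, 2046.
From Dec 1, 2046 to Apr 17, 2048: 30 + 365 + 108 = 503 days (rest of 2046, 2047, to Apr 17, 2048 in 2048).
503 ÷ 7 = 71 full weeks with remainder 6, so 71 more Saturdays after the first → 72.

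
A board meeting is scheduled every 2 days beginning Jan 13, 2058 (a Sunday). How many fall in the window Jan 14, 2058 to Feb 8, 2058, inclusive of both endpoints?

Occurrences land 2·i days after Jan 13, 2058 for i = 0, 1, 2, …
Jan 14, 2058 is 1 day after the start; 1 ÷ 2 = 0 remainder 1; since the remainder is 1, round up to i = 1. First occurrence in the window: #2 on Jan 15, 2058 (1×2 = 2 days in).
Feb 8, 2058 is 26 days after the start; 26 ÷ 2 = 13 remainder 0. Last occurrence in the window: #14 on Feb 8, 2058.
Occurrences #2 through #14: 13 in total.

13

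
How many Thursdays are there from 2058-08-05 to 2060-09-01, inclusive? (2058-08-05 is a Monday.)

108

2058-08-05 is a Monday; the first Thursday on or after it is 2058-08-08 (3 days later).
From 2058-08-08 to 2060-09-01: 145 + 365 + 245 = 755 days (rest of 2058, 2059, to 2060-09-01 in 2060).
755 ÷ 7 = 107 full weeks with remainder 6, so 107 more Thursdays after the first → 108.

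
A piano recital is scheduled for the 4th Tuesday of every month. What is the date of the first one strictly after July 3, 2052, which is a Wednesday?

July 2052 starts on a Monday; its first Tuesday is the 2nd, so the 4th Tuesday is the 23rd — July 23, 2052.
July 23, 2052 is after July 3, 2052, so that is the next one.

July 23, 2052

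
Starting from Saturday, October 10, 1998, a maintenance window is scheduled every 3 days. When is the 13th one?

November 15, 1998

The 13th occurrence is 12 intervals after the first: 12 × 3 = 36 days after October 10, 1998.
October has 31 days — 21 days to the end of October leaves 15.
15 days into November → November 15, 1998.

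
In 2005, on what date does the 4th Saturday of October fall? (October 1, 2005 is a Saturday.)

22 October 2005

October 2005 begins on a Saturday, so the first Saturday is October 1.
The 4th Saturday is 3 weeks later: 1 + 21 = 22.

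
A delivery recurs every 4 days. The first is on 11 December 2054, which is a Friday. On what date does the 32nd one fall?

14 April 2055

The 32nd occurrence is 31 intervals after the first: 31 × 4 = 124 days after 11 December 2054.
December has 31 days — 20 days to the end of December leaves 104.
January has 31 days (73 left).
February has 28 days (45 left).
March has 31 days (14 left).
14 days into April → 14 April 2055.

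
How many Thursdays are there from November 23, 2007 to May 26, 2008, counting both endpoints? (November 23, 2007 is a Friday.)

26

November 23, 2007 is a Friday; the first Thursday on or after it is November 29, 2007 (6 days later).
From November 29, 2007 to May 26, 2008: 1 + 31 + 31 + 29 + 31 + 30 + 26 = 179 days (rest of November, December, January, February, March, April, May).
179 ÷ 7 = 25 full weeks with remainder 4, so 25 more Thursdays after the first → 26.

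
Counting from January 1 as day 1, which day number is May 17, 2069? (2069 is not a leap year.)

137

Days in months before May: 31 + 28 + 31 + 30 = 120.
Plus 17 days into May → day 137.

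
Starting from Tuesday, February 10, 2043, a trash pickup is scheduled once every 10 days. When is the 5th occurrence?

March 22, 2043

The 5th occurrence is 4 intervals after the first: 4 × 10 = 40 days after February 10, 2043.
February has 28 days — 18 days to the end of February leaves 22.
22 days into March → March 22, 2043.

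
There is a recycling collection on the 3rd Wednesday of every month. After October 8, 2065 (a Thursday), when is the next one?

October 2065 starts on a Thursday; its first Wednesday is the 7th, so the 3rd Wednesday is the 21st — October 21, 2065.
October 21, 2065 is after October 8, 2065, so that is the next one.

October 21, 2065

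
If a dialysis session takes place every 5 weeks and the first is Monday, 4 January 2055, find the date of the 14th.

3 April 2056

The 14th occurrence is 13 intervals after the first: 13 × 35 = 455 days after 4 January 2055.
January has 31 days — 27 days to the end of January leaves 428.
From end of January to end of 2055 is 334 days (94 left).
January has 31 days (63 left).
February has 29 days (34 left).
March has 31 days (3 left).
3 days into April → 3 April 2056.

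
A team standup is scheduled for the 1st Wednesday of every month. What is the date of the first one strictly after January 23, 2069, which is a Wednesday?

January 2069 starts on a Tuesday, so its 1st Wednesday is January 2, 2069 (1 day in).
That is not after January 23, 2069, so look at February 2069.
February 2069 starts on a Friday, so its 1st Wednesday is February 6, 2069 (5 days in).

February 6, 2069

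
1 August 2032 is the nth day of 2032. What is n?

214

Days in months before August: 31 + 29 + 31 + 30 + 31 + 30 + 31 = 213.
Plus 1 day into August → day 214.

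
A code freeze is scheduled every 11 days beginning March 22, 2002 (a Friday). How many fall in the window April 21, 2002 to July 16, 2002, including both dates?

8

Occurrences land 11·i days after March 22, 2002 for i = 0, 1, 2, …
April 21, 2002 is 30 days after the start; 30 ÷ 11 = 2 remainder 8; since the remainder is 8, round up to i = 3. First occurrence in the window: #4 on April 24, 2002 (3×11 = 33 days in).
July 16, 2002 is 116 days after the start; 116 ÷ 11 = 10 remainder 6. Last occurrence in the window: #11 on July 10, 2002.
Occurrences #4 through #11: 8 in total.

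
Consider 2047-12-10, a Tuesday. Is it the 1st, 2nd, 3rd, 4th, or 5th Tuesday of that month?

Day 10 falls in week ⌈10/7⌉ of the month.
Days 1–7 hold the 1st Tuesday, 8–14 the 2nd, 15–21 the 3rd, 22–28 the 4th, 29–31 the 5th.
10 is in the range for the 2nd.

2nd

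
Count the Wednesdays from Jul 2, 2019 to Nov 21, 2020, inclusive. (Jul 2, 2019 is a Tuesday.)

73

Jul 2, 2019 is a Tuesday; the first Wednesday on or after it is Jul 3, 2019 (1 day later).
From Jul 3, 2019 to Nov 21, 2020: 181 + 326 = 507 days (rest of 2019, to Nov 21, 2020 in 2020).
507 ÷ 7 = 72 full weeks with remainder 3, so 72 more Wednesdays after the first → 73.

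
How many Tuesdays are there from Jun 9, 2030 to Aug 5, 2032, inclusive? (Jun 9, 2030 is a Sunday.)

113

Jun 9, 2030 is a Sunday; the first Tuesday on or after it is Jun 11, 2030 (2 days later).
From Jun 11, 2030 to Aug 5, 2032: 203 + 365 + 218 = 786 days (rest of 2030, 2031, to Aug 5, 2032 in 2032).
786 ÷ 7 = 112 full weeks with remainder 2, so 112 more Tuesdays after the first → 113.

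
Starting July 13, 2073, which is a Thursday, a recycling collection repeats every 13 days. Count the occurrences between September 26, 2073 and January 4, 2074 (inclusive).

8

Occurrences land 13·i days after July 13, 2073 for i = 0, 1, 2, …
September 26, 2073 is 75 days after the start; 75 ÷ 13 = 5 remainder 10; since the remainder is 10, round up to i = 6. First occurrence in the window: #7 on September 29, 2073 (6×13 = 78 days in).
January 4, 2074 is 175 days after the start; 175 ÷ 13 = 13 remainder 6. Last occurrence in the window: #14 on December 29, 2073.
Occurrences #7 through #14: 8 in total.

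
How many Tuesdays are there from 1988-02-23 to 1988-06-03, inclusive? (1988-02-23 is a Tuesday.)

1988-02-23 is a Tuesday; the first Tuesday on or after it is 1988-02-23.
From 1988-02-23 to 1988-06-03: 6 + 31 + 30 + 31 + 3 = 101 days (rest of February, March, April, May, June).
101 ÷ 7 = 14 full weeks with remainder 3, so 14 more Tuesdays after the first → 15.

15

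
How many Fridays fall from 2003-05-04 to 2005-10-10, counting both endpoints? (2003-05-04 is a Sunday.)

2003-05-04 is a Sunday; the first Friday on or after it is 2003-05-09 (5 days later).
From 2003-05-09 to 2005-10-10: 236 + 366 + 283 = 885 days (rest of 2003, 2004, to 2005-10-10 in 2005).
885 ÷ 7 = 126 full weeks with remainder 3, so 126 more Fridays after the first → 127.

127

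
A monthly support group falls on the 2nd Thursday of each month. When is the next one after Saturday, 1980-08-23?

1980-09-11

August 1980 starts on a Friday; its first Thursday is the 7th, so the 2nd Thursday is the 14th — 1980-08-14.
That is not after 1980-08-23, so look at September 1980.
September 1980 starts on a Monday; its first Thursday is the 4th, so the 2nd Thursday is the 11th — 1980-09-11.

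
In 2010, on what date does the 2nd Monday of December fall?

The first Monday of December 2010 is December 6.
The 2nd Monday is 1 weeks later: 6 + 7 = 13.

13 December 2010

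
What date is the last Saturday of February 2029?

February 2029 begins on a Thursday, so the first Saturday is February 3 (2 days later).
February 2029 has 28 days. Adding weeks: 3, 10, 17, 24 — the last one ≤ 28 is the 24th.

February 24, 2029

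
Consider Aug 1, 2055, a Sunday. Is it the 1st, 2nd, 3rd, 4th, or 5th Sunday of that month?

Day 1 falls in week ⌈1/7⌉ of the month.
Days 1–7 hold the 1st Sunday, 8–14 the 2nd, 15–21 the 3rd, 22–28 the 4th, 29–31 the 5th.
1 is in the range for the 1st.

1st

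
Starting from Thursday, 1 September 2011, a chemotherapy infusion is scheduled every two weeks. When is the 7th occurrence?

24 November 2011

The 7th occurrence is 6 intervals after the first: 6 × 14 = 84 days after 1 September 2011.
September has 30 days — 29 days to the end of September leaves 55.
October has 31 days (24 left).
24 days into November → 24 November 2011.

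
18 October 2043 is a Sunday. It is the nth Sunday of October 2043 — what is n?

3rd

Day 18 falls in week ⌈18/7⌉ of the month.
Days 1–7 hold the 1st Sunday, 8–14 the 2nd, 15–21 the 3rd, 22–28 the 4th, 29–31 the 5th.
18 is in the range for the 3rd.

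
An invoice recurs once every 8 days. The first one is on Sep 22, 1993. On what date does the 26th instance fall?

The 26th occurrence is 25 intervals after the first: 25 × 8 = 200 days after Sep 22, 1993.
Sep has 30 days — 8 days to the end of Sep leaves 192.
Oct has 31 days (161 left).
Nov has 30 days (131 left).
Dec has 31 days (100 left).
Jan has 31 days (69 left).
Feb has 28 days (41 left).
Mar has 31 days (10 left).
10 days into Apr → Apr 10, 1994.

Apr 10, 1994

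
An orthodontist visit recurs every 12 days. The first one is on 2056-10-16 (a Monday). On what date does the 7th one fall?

The 7th occurrence is 6 intervals after the first: 6 × 12 = 72 days after 2056-10-16.
October has 31 days — 15 days to the end of October leaves 57.
November has 30 days (27 left).
27 days into December → 2056-12-27.

2056-12-27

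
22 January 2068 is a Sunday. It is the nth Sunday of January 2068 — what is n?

4th

Day 22 falls in week ⌈22/7⌉ of the month.
Days 1–7 hold the 1st Sunday, 8–14 the 2nd, 15–21 the 3rd, 22–28 the 4th, 29–31 the 5th.
22 is in the range for the 4th.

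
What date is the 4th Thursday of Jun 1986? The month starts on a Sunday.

Jun 1986 begins on a Sunday, so the first Thursday is Jun 5 (4 days later).
The 4th Thursday is 3 weeks later: 5 + 21 = 26.

Jun 26, 1986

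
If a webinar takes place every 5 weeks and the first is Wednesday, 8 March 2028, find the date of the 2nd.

12 April 2028

The 2nd occurrence is 1 interval after the first: 1 × 35 = 35 days after 8 March 2028.
March has 31 days — 23 days to the end of March leaves 12.
12 days into April → 12 April 2028.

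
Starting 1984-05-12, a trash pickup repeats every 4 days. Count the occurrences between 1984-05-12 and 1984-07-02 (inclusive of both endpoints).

Occurrences land 4·i days after 1984-05-12 for i = 0, 1, 2, …
The window opens on the start date, so the first occurrence inside is #1 on 1984-05-12.
1984-07-02 is 51 days after the start; 51 ÷ 4 = 12 remainder 3. Last occurrence in the window: #13 on 1984-06-29.
Occurrences #1 through #13: 13 in total.

13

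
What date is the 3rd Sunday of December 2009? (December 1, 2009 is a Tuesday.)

December 2009 begins on a Tuesday, so the first Sunday is December 6 (5 days later).
The 3rd Sunday is 2 weeks later: 6 + 14 = 20.

2009-12-20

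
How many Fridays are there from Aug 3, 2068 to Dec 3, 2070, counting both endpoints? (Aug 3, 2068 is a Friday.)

122

Aug 3, 2068 is a Friday; the first Friday on or after it is Aug 3, 2068.
From Aug 3, 2068 to Dec 3, 2070: 150 + 365 + 337 = 852 days (rest of 2068, 2069, to Dec 3, 2070 in 2070).
852 ÷ 7 = 121 full weeks with remainder 5, so 121 more Fridays after the first → 122.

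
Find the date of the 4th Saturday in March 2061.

2061-03-26

March 2061 begins on a Tuesday, so the first Saturday is March 5 (4 days later).
The 4th Saturday is 3 weeks later: 5 + 21 = 26.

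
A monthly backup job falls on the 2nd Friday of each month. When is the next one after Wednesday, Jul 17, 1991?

Jul 1991 starts on a Monday; its first Friday is the 5th, so the 2nd Friday is the 12th — Jul 12, 1991.
That is not after Jul 17, 1991, so look at Aug 1991.
Aug 1991 starts on a Thursday; its first Friday is the 2nd, so the 2nd Friday is the 9th — Aug 9, 1991.

Aug 9, 1991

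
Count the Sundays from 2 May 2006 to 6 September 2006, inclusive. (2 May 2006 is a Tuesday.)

18

2 May 2006 is a Tuesday; the first Sunday on or after it is 7 May 2006 (5 days later).
From 7 May 2006 to 6 September 2006: 24 + 30 + 31 + 31 + 6 = 122 days (rest of May, June, July, August, September).
122 ÷ 7 = 17 full weeks with remainder 3, so 17 more Sundays after the first → 18.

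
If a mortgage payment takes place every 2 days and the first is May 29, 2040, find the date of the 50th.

September 4, 2040

The 50th occurrence is 49 intervals after the first: 49 × 2 = 98 days after May 29, 2040.
May has 31 days — 2 days to the end of May leaves 96.
June has 30 days (66 left).
July has 31 days (35 left).
August has 31 days (4 left).
4 days into September → September 4, 2040.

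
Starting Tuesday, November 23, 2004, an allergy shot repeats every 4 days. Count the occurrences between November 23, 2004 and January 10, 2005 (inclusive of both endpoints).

Occurrences land 4·i days after November 23, 2004 for i = 0, 1, 2, …
The window opens on the start date, so the first occurrence inside is #1 on November 23, 2004.
January 10, 2005 is 48 days after the start; 48 ÷ 4 = 12 remainder 0. Last occurrence in the window: #13 on January 10, 2005.
Occurrences #1 through #13: 13 in total.

13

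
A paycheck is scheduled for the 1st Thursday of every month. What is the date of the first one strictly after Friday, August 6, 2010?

September 2, 2010

August 2010 starts on a Sunday, so its 1st Thursday is August 5, 2010 (4 days in).
That is not after August 6, 2010, so look at September 2010.
September 2010 starts on a Wednesday, so its 1st Thursday is September 2, 2010 (1 day in).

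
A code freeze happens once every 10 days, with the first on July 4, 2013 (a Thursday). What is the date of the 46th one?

The 46th occurrence is 45 intervals after the first: 45 × 10 = 450 days after July 4, 2013.
July has 31 days — 27 days to the end of July leaves 423.
From end of July to end of 2013 is 153 days (270 left).
January has 31 days (239 left).
February has 28 days (211 left).
March has 31 days (180 left).
April has 30 days (150 left).
May has 31 days (119 left).
June has 30 days (89 left).
July has 31 days (58 left).
August has 31 days (27 left).
27 days into September → September 27, 2014.

September 27, 2014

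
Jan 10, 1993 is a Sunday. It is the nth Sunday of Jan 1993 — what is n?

2nd

Day 10 falls in week ⌈10/7⌉ of the month.
Days 1–7 hold the 1st Sunday, 8–14 the 2nd, 15–21 the 3rd, 22–28 the 4th, 29–31 the 5th.
10 is in the range for the 2nd.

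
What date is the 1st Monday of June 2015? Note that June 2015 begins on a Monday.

June 2015 begins on a Monday, so the first Monday is June 1.

2015-06-01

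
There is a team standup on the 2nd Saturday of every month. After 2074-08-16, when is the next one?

August 2074 starts on a Wednesday; its first Saturday is the 4th, so the 2nd Saturday is the 11th — 2074-08-11.
That is not after 2074-08-16, so look at September 2074.
September 2074 starts on a Saturday; its first Saturday is the 1st, so the 2nd Saturday is the 8th — 2074-09-08.

2074-09-08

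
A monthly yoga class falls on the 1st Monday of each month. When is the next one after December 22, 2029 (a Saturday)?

December 2029 starts on a Saturday, so its 1st Monday is December 3, 2029 (2 days in).
That is not after December 22, 2029, so look at January 2030.
January 2030 starts on a Tuesday, so its 1st Monday is January 7, 2030 (6 days in).

January 7, 2030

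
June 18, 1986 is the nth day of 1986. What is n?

Days in months before June: 31 + 28 + 31 + 30 + 31 = 151.
Plus 18 days into June → day 169.

169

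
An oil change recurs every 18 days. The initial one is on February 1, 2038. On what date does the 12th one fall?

The 12th occurrence is 11 intervals after the first: 11 × 18 = 198 days after February 1, 2038.
February has 28 days — 27 days to the end of February leaves 171.
March has 31 days (140 left).
April has 30 days (110 left).
May has 31 days (79 left).
June has 30 days (49 left).
July has 31 days (18 left).
18 days into August → August 18, 2038.

August 18, 2038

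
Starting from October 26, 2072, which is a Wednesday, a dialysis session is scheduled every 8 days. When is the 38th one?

August 18, 2073

The 38th occurrence is 37 intervals after the first: 37 × 8 = 296 days after October 26, 2072.
October has 31 days — 5 days to the end of October leaves 291.
November has 30 days (261 left).
December has 31 days (230 left).
January has 31 days (199 left).
February has 28 days (171 left).
March has 31 days (140 left).
April has 30 days (110 left).
May has 31 days (79 left).
June has 30 days (49 left).
July has 31 days (18 left).
18 days into August → August 18, 2073.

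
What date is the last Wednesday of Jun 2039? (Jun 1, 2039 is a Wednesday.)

Jun 2039 begins on a Wednesday, so the first Wednesday is Jun 1.
Jun 2039 has 30 days. Adding weeks: 1, 8, 15, 22, 29 — the last one ≤ 30 is the 29th.

Jun 29, 2039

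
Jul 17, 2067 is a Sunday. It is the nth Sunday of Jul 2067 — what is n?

Day 17 falls in week ⌈17/7⌉ of the month.
Days 1–7 hold the 1st Sunday, 8–14 the 2nd, 15–21 the 3rd, 22–28 the 4th, 29–31 the 5th.
17 is in the range for the 3rd.

3rd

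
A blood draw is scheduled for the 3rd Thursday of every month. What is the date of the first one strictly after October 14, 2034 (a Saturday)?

October 19, 2034

October 2034 starts on a Sunday; its first Thursday is the 5th, so the 3rd Thursday is the 19th — October 19, 2034.
October 19, 2034 is after October 14, 2034, so that is the next one.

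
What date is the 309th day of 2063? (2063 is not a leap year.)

5 November 2063

January has 31 days (309 − 31 = 278 remain).
February has 28 days (278 − 28 = 250 remain).
March has 31 days (250 − 31 = 219 remain).
April has 30 days (219 − 30 = 189 remain).
May has 31 days (189 − 31 = 158 remain).
June has 30 days (158 − 30 = 128 remain).
July has 31 days (128 − 31 = 97 remain).
August has 31 days (97 − 31 = 66 remain).
September has 30 days (66 − 30 = 36 remain).
October has 31 days (36 − 31 = 5 remain).
5 into November → November 5.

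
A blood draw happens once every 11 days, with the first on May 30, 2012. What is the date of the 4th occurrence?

July 2, 2012

The 4th occurrence is 3 intervals after the first: 3 × 11 = 33 days after May 30, 2012.
May has 31 days — 1 day to the end of May leaves 32.
June has 30 days (2 left).
2 days into July → July 2, 2012.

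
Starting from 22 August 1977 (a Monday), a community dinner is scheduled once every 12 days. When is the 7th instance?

2 November 1977

The 7th occurrence is 6 intervals after the first: 6 × 12 = 72 days after 22 August 1977.
August has 31 days — 9 days to the end of August leaves 63.
September has 30 days (33 left).
October has 31 days (2 left).
2 days into November → 2 November 1977.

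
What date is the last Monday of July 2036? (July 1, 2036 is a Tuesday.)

July 2036 begins on a Tuesday, so the first Monday is July 7 (6 days later).
July 2036 has 31 days. Adding weeks: 7, 14, 21, 28 — the last one ≤ 31 is the 28th.

28 July 2036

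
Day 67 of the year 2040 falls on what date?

7 March 2040

January has 31 days (67 − 31 = 36 remain).
February has 29 days (36 − 29 = 7 remain).
7 into March → March 7.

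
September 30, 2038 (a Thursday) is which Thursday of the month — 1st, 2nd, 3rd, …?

Day 30 falls in week ⌈30/7⌉ of the month.
Days 1–7 hold the 1st Thursday, 8–14 the 2nd, 15–21 the 3rd, 22–28 the 4th, 29–31 the 5th.
30 is in the range for the 5th.

5th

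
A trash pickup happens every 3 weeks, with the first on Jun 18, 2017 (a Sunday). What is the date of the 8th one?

Nov 12, 2017

The 8th occurrence is 7 intervals after the first: 7 × 21 = 147 days after Jun 18, 2017.
Jun has 30 days — 12 days to the end of Jun leaves 135.
Jul has 31 days (104 left).
Aug has 31 days (73 left).
Sep has 30 days (43 left).
Oct has 31 days (12 left).
12 days into Nov → Nov 12, 2017.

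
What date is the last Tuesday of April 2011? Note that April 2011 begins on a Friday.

April 2011 begins on a Friday, so the first Tuesday is April 5 (4 days later).
April 2011 has 30 days. Adding weeks: 5, 12, 19, 26 — the last one ≤ 30 is the 26th.

2011-04-26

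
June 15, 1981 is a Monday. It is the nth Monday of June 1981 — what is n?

Day 15 falls in week ⌈15/7⌉ of the month.
Days 1–7 hold the 1st Monday, 8–14 the 2nd, 15–21 the 3rd, 22–28 the 4th, 29–31 the 5th.
15 is in the range for the 3rd.

3rd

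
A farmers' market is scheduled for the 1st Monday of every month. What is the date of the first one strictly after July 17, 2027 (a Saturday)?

August 2, 2027

July 2027 starts on a Thursday, so its 1st Monday is July 5, 2027 (4 days in).
That is not after July 17, 2027, so look at August 2027.
August 2027 starts on a Sunday, so its 1st Monday is August 2, 2027 (1 day in).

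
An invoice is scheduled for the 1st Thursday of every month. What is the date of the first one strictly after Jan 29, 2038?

Jan 2038 starts on a Friday, so its 1st Thursday is Jan 7, 2038 (6 days in).
That is not after Jan 29, 2038, so look at Feb 2038.
Feb 2038 starts on a Monday, so its 1st Thursday is Feb 4, 2038 (3 days in).

Feb 4, 2038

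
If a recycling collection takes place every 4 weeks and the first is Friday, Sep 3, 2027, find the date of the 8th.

The 8th occurrence is 7 intervals after the first: 7 × 28 = 196 days after Sep 3, 2027.
Sep has 30 days — 27 days to the end of Sep leaves 169.
Oct has 31 days (138 left).
Nov has 30 days (108 left).
Dec has 31 days (77 left).
Jan has 31 days (46 left).
Feb has 29 days (17 left).
17 days into Mar → Mar 17, 2028.

Mar 17, 2028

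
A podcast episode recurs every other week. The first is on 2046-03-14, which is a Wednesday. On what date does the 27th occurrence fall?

The 27th occurrence is 26 intervals after the first: 26 × 14 = 364 days after 2046-03-14.
March has 31 days — 17 days to the end of March leaves 347.
April has 30 days (317 left).
May has 31 days (286 left).
June has 30 days (256 left).
July has 31 days (225 left).
August has 31 days (194 left).
September has 30 days (164 left).
October has 31 days (133 left).
November has 30 days (103 left).
December has 31 days (72 left).
January has 31 days (41 left).
February has 28 days (13 left).
13 days into March → 2047-03-13.

2047-03-13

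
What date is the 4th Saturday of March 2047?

2047-03-23

March 2047 begins on a Friday, so the first Saturday is March 2 (1 day later).
The 4th Saturday is 3 weeks later: 2 + 21 = 23.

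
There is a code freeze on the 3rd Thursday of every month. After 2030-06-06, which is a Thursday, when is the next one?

June 2030 starts on a Saturday; its first Thursday is the 6th, so the 3rd Thursday is the 20th — 2030-06-20.
2030-06-20 is after 2030-06-06, so that is the next one.

2030-06-20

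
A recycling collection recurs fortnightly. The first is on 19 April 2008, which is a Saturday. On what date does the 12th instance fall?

The 12th occurrence is 11 intervals after the first: 11 × 14 = 154 days after 19 April 2008.
April has 30 days — 11 days to the end of April leaves 143.
May has 31 days (112 left).
June has 30 days (82 left).
July has 31 days (51 left).
August has 31 days (20 left).
20 days into September → 20 September 2008.

20 September 2008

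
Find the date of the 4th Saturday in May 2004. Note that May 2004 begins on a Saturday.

2004-05-22

May 2004 begins on a Saturday, so the first Saturday is May 1.
The 4th Saturday is 3 weeks later: 1 + 21 = 22.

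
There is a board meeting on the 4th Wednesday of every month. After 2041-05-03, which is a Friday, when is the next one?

2041-05-22

May 2041 starts on a Wednesday; its first Wednesday is the 1st, so the 4th Wednesday is the 22nd — 2041-05-22.
2041-05-22 is after 2041-05-03, so that is the next one.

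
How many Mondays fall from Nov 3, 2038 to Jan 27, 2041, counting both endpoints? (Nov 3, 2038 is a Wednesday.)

Nov 3, 2038 is a Wednesday; the first Monday on or after it is Nov 8, 2038 (5 days later).
From Nov 8, 2038 to Jan 27, 2041: 53 + 365 + 366 + 27 = 811 days (rest of 2038, 2039, 2040, to Jan 27, 2041 in 2041).
811 ÷ 7 = 115 full weeks with remainder 6, so 115 more Mondays after the first → 116.

116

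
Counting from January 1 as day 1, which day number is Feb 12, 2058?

Days in months before Feb: 31 = 31.
Plus 12 days into Feb → day 43.

43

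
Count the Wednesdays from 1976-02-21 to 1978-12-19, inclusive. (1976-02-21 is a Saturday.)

1976-02-21 is a Saturday; the first Wednesday on or after it is 1976-02-25 (4 days later).
From 1976-02-25 to 1978-12-19: 310 + 365 + 353 = 1028 days (rest of 1976, 1977, to 1978-12-19 in 1978).
1028 ÷ 7 = 146 full weeks with remainder 6, so 146 more Wednesdays after the first → 147.

147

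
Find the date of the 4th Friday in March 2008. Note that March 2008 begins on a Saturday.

March 2008 begins on a Saturday, so the first Friday is March 7 (6 days later).
The 4th Friday is 3 weeks later: 7 + 21 = 28.

2008-03-28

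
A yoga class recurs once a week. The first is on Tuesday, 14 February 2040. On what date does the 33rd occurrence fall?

25 September 2040

The 33rd occurrence is 32 intervals after the first: 32 × 7 = 224 days after 14 February 2040.
February has 29 days — 15 days to the end of February leaves 209.
March has 31 days (178 left).
April has 30 days (148 left).
May has 31 days (117 left).
June has 30 days (87 left).
July has 31 days (56 left).
August has 31 days (25 left).
25 days into September → 25 September 2040.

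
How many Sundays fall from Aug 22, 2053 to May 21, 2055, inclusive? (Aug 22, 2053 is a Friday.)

91

Aug 22, 2053 is a Friday; the first Sunday on or after it is Aug 24, 2053 (2 days later).
From Aug 24, 2053 to May 21, 2055: 129 + 365 + 141 = 635 days (rest of 2053, 2054, to May 21, 2055 in 2055).
635 ÷ 7 = 90 full weeks with remainder 5, so 90 more Sundays after the first → 91.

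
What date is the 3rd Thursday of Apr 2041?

Apr 18, 2041

The first Thursday of Apr 2041 is Apr 4.
The 3rd Thursday is 2 weeks later: 4 + 14 = 18.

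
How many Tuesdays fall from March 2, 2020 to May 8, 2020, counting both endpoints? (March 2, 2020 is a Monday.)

10

March 2, 2020 is a Monday; the first Tuesday on or after it is March 3, 2020 (1 day later).
From March 3, 2020 to May 8, 2020: 28 + 30 + 8 = 66 days (rest of March, April, May).
66 ÷ 7 = 9 full weeks with remainder 3, so 9 more Tuesdays after the first → 10.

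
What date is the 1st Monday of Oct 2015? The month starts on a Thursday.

Oct 2015 begins on a Thursday, so the first Monday is Oct 5 (4 days later).

Oct 5, 2015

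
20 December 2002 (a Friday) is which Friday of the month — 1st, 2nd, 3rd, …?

Day 20 falls in week ⌈20/7⌉ of the month.
Days 1–7 hold the 1st Friday, 8–14 the 2nd, 15–21 the 3rd, 22–28 the 4th, 29–31 the 5th.
20 is in the range for the 3rd.

3rd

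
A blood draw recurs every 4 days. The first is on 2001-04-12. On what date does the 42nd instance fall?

The 42nd occurrence is 41 intervals after the first: 41 × 4 = 164 days after 2001-04-12.
April has 30 days — 18 days to the end of April leaves 146.
May has 31 days (115 left).
June has 30 days (85 left).
July has 31 days (54 left).
August has 31 days (23 left).
23 days into September → 2001-09-23.

2001-09-23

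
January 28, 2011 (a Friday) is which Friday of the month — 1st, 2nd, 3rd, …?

4th

Day 28 falls in week ⌈28/7⌉ of the month.
Days 1–7 hold the 1st Friday, 8–14 the 2nd, 15–21 the 3rd, 22–28 the 4th, 29–31 the 5th.
28 is in the range for the 4th.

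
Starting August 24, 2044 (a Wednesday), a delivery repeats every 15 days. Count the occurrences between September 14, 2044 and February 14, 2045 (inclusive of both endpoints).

Occurrences land 15·i days after August 24, 2044 for i = 0, 1, 2, …
September 14, 2044 is 21 days after the start; 21 ÷ 15 = 1 remainder 6; since the remainder is 6, round up to i = 2. First occurrence in the window: #3 on September 23, 2044 (2×15 = 30 days in).
February 14, 2045 is 174 days after the start; 174 ÷ 15 = 11 remainder 9. Last occurrence in the window: #12 on February 5, 2045.
Occurrences #3 through #12: 10 in total.

10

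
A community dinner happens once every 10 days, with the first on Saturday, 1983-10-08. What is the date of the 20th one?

1984-04-15

The 20th occurrence is 19 intervals after the first: 19 × 10 = 190 days after 1983-10-08.
October has 31 days — 23 days to the end of October leaves 167.
November has 30 days (137 left).
December has 31 days (106 left).
January has 31 days (75 left).
February has 29 days (46 left).
March has 31 days (15 left).
15 days into April → 1984-04-15.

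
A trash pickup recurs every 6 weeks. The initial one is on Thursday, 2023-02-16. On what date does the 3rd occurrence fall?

2023-05-11

The 3rd occurrence is 2 intervals after the first: 2 × 42 = 84 days after 2023-02-16.
February has 28 days — 12 days to the end of February leaves 72.
March has 31 days (41 left).
April has 30 days (11 left).
11 days into May → 2023-05-11.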